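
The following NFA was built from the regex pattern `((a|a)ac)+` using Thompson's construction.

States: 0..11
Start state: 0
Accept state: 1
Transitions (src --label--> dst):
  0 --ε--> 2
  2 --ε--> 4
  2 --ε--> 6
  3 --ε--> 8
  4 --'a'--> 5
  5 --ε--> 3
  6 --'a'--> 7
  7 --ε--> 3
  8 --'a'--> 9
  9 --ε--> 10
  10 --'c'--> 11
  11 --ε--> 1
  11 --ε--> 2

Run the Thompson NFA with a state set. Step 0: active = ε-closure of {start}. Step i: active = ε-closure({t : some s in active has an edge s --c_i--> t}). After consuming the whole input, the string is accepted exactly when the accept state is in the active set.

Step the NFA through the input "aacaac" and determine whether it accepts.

Answer: ACCEPT

Derivation:
start: ε-closure({0}) = {0,2,4,6}
'a' @ 1: {3,5,7,8}
'a' @ 2: {9,10}
'c' @ 3: {1,2,4,6,11}  ✓accept
'a' @ 4: {3,5,7,8}
'a' @ 5: {9,10}
'c' @ 6: {1,2,4,6,11}  ✓accept
after full input: {1,2,4,6,11}  (accept=1 in)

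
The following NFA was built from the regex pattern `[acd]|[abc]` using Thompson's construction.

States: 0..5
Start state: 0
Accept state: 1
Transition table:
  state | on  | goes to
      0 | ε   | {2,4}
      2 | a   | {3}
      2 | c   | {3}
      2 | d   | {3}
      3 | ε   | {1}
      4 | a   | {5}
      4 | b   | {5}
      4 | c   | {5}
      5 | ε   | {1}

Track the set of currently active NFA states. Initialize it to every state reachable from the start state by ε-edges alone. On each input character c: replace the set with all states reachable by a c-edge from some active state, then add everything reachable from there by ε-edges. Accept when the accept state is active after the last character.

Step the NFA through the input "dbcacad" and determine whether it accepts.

S₀ = ε-closure({0}) = {0,2,4}
'd' @ 1: {1,3}  (accept∈set)
'b' @ 2: {}  — no active states
rest 'cacad' ignored (set empty)
final: {}; accept 1 not in set

Answer: REJECT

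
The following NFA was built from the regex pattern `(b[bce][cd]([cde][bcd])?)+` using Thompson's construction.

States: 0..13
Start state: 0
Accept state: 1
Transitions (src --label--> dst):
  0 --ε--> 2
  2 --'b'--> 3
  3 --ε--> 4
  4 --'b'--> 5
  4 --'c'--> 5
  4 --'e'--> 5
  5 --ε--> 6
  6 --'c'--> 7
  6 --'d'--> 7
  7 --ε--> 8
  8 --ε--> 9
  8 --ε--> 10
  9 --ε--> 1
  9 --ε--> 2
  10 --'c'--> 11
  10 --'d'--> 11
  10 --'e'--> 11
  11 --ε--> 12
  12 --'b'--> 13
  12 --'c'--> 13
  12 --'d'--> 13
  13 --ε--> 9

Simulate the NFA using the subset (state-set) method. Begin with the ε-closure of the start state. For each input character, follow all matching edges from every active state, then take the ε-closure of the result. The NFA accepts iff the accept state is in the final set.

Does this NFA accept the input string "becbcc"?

S₀ = ε-closure({0}) = {0,2}
'b' @ 1: {3,4}
'e' @ 2: {5,6}
'c' @ 3: {1,2,7,8,9,10}  ✓accept
'b' @ 4: {3,4}
'c' @ 5: {5,6}
'c' @ 6: {1,2,7,8,9,10}  ✓accept
final: {1,2,7,8,9,10}; accept 1 in set

Answer: ACCEPT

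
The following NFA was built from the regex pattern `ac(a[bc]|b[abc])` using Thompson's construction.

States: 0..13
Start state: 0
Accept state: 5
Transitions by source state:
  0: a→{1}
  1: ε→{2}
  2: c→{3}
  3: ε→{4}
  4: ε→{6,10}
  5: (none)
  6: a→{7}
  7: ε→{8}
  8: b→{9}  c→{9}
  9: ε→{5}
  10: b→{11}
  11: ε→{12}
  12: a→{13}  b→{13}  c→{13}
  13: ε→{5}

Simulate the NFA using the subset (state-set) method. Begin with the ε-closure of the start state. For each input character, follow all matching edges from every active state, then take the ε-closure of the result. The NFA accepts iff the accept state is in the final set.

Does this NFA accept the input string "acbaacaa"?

start: ε-closure({0}) = {0}
'a' @ 1: {1,2}
'c' @ 2: {3,4,6,10}
'b' @ 3: {11,12}
'a' @ 4: {5,13}  [accepting]
'a' @ 5: {}  — state set empty
rest 'caa' ignored (set empty)
final: {}; accept 5 not in set

Answer: REJECT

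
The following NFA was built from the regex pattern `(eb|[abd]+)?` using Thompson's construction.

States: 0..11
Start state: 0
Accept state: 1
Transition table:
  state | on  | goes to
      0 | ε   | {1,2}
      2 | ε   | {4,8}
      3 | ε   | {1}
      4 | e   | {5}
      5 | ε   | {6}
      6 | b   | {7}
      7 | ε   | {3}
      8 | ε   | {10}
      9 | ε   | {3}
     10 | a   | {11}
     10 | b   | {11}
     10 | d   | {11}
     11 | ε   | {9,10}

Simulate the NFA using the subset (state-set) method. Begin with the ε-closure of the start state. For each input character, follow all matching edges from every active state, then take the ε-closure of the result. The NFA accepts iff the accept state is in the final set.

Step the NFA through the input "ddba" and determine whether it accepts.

start: ε-closure({0}) = {0,1,2,4,8,10}
'd' @ 1: {1,3,9,10,11}  ✓accept
'd' @ 2: {1,3,9,10,11}  ✓accept
'b' @ 3: {1,3,9,10,11}  ✓accept
'a' @ 4: {1,3,9,10,11}  ✓accept
end set {1,3,9,10,11} — state 1 in

Answer: ACCEPT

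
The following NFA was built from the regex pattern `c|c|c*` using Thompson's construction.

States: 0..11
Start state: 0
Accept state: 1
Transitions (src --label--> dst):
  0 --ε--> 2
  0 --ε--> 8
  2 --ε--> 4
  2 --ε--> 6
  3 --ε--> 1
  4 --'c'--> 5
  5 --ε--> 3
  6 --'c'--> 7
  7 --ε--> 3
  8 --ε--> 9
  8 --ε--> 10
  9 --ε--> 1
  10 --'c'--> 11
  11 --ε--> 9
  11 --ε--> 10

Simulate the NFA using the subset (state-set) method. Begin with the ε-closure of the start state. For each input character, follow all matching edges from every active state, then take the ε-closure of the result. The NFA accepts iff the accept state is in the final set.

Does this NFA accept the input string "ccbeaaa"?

initial (ε-close {0}): {0,1,2,4,6,8,9,10}
'c' @ 1: {1,3,5,7,9,10,11}  [accepting]
'c' @ 2: {1,9,10,11}  [accepting]
'b' @ 3: {}  — dead — no transitions
rest 'eaaa' ignored (set empty)
final: {}; accept 1 not in set

Answer: REJECT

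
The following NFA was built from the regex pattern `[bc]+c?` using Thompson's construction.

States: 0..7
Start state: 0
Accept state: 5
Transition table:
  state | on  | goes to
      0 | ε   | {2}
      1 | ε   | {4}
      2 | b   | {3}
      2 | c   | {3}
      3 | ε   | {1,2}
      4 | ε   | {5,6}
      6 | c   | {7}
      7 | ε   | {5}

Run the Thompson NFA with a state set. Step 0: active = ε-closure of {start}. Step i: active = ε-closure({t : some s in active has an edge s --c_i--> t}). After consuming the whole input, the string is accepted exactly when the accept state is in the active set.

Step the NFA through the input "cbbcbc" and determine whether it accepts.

Answer: ACCEPT

Steps:
initial (ε-close {0}): {0,2}
'c' @ 1: {1,2,3,4,5,6}  (accept∈set)
'b' @ 2: {1,2,3,4,5,6}  (accept∈set)
'b' @ 3: {1,2,3,4,5,6}  (accept∈set)
'c' @ 4: {1,2,3,4,5,6,7}  (accept∈set)
'b' @ 5: {1,2,3,4,5,6}  (accept∈set)
'c' @ 6: {1,2,3,4,5,6,7}  (accept∈set)
final: {1,2,3,4,5,6,7}; accept 5 in set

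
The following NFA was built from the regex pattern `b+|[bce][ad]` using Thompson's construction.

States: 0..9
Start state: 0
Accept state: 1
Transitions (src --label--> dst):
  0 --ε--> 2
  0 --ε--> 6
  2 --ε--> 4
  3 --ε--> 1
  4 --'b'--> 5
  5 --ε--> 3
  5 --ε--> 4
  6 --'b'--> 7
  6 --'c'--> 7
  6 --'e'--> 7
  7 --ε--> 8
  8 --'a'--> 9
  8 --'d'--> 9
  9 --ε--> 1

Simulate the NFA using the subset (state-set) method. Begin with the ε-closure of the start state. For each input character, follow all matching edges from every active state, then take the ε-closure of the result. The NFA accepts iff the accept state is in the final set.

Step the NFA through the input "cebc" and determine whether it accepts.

S₀ = ε-closure({0}) = {0,2,4,6}
'c' @ 1: {7,8}
'e' @ 2: {}  — state set empty
rest 'bc' ignored (set empty)
final: {}; accept 1 not in set

Answer: REJECT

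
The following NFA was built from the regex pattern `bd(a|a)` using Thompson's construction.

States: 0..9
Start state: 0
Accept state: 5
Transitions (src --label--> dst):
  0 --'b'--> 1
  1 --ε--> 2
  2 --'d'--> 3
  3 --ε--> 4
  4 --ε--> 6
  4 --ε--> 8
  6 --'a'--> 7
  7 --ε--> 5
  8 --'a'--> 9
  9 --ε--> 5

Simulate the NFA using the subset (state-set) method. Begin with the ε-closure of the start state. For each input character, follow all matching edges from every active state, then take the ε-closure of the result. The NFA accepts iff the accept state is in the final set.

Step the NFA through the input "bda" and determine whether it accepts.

S₀ = ε-closure({0}) = {0}
'b' @ 1: {1,2}
'd' @ 2: {3,4,6,8}
'a' @ 3: {5,7,9}  (accept∈set)
final: {5,7,9}; accept 5 in set

Answer: ACCEPT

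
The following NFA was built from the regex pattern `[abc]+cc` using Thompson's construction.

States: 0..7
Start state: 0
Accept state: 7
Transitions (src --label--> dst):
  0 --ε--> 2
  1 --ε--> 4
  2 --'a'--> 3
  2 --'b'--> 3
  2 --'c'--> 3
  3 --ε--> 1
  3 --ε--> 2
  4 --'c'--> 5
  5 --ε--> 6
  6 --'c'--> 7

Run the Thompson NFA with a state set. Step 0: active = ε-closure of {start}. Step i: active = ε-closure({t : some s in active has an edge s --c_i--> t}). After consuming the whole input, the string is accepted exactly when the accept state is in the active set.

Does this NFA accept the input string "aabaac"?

Answer: REJECT

Derivation:
S₀ = ε-closure({0}) = {0,2}
'a' @ 1: {1,2,3,4}
'a' @ 2: {1,2,3,4}
'b' @ 3: {1,2,3,4}
'a' @ 4: {1,2,3,4}
'a' @ 5: {1,2,3,4}
'c' @ 6: {1,2,3,4,5,6}
end set {1,2,3,4,5,6} — state 7 not in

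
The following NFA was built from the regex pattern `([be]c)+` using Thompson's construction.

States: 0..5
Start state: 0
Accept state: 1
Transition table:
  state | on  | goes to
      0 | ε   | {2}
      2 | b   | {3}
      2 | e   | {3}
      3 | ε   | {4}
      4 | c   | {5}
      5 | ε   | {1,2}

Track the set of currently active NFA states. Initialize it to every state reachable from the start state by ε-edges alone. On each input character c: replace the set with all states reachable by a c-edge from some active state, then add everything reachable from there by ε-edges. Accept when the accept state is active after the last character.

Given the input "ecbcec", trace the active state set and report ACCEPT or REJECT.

Answer: ACCEPT

Steps:
S₀ = ε-closure({0}) = {0,2}
'e' @ 1: {3,4}
'c' @ 2: {1,2,5}  (accept∈set)
'b' @ 3: {3,4}
'c' @ 4: {1,2,5}  (accept∈set)
'e' @ 5: {3,4}
'c' @ 6: {1,2,5}  (accept∈set)
end set {1,2,5} — state 1 in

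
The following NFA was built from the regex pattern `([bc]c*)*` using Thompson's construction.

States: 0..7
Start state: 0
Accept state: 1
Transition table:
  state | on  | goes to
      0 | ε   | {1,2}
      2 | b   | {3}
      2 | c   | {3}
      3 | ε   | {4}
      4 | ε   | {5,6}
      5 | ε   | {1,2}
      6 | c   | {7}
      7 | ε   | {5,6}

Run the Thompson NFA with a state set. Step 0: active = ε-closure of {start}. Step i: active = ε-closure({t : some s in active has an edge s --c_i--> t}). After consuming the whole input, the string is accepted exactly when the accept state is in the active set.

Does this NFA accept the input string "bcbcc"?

Answer: ACCEPT

Derivation:
initial (ε-close {0}): {0,1,2}
'b' @ 1: {1,2,3,4,5,6}  (accept∈set)
'c' @ 2: {1,2,3,4,5,6,7}  (accept∈set)
'b' @ 3: {1,2,3,4,5,6}  (accept∈set)
'c' @ 4: {1,2,3,4,5,6,7}  (accept∈set)
'c' @ 5: {1,2,3,4,5,6,7}  (accept∈set)
after full input: {1,2,3,4,5,6,7}  (accept=1 in)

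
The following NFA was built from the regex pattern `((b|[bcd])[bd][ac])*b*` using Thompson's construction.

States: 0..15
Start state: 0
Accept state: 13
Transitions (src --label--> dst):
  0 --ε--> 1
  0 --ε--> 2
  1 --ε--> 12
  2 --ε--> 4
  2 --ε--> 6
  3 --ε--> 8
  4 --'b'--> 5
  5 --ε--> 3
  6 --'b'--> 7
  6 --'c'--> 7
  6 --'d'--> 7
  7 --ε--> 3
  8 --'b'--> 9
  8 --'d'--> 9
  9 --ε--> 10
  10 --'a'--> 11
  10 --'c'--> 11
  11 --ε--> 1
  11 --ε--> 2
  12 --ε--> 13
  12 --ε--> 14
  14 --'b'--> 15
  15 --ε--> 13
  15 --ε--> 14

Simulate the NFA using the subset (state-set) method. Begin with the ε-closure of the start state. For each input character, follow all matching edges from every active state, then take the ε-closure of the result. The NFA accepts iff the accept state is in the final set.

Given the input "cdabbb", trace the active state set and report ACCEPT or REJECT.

start: ε-closure({0}) = {0,1,2,4,6,12,13,14}
'c' @ 1: {3,7,8}
'd' @ 2: {9,10}
'a' @ 3: {1,2,4,6,11,12,13,14}  ✓accept
'b' @ 4: {3,5,7,8,13,14,15}  ✓accept
'b' @ 5: {9,10,13,14,15}  ✓accept
'b' @ 6: {13,14,15}  ✓accept
end set {13,14,15} — state 13 in

Answer: ACCEPT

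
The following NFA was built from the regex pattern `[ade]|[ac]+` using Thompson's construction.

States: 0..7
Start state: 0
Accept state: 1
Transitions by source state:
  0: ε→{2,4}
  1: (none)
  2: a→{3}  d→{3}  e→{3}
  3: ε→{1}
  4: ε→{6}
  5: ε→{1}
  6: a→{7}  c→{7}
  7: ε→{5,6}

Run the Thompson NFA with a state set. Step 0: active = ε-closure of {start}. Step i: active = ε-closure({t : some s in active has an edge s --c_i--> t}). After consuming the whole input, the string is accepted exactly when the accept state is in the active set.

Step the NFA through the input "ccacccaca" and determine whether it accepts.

S₀ = ε-closure({0}) = {0,2,4,6}
'c' @ 1: {1,5,6,7}  ✓accept
'c' @ 2: {1,5,6,7}  ✓accept
'a' @ 3: {1,5,6,7}  ✓accept
'c' @ 4: {1,5,6,7}  ✓accept
'c' @ 5: {1,5,6,7}  ✓accept
'c' @ 6: {1,5,6,7}  ✓accept
'a' @ 7: {1,5,6,7}  ✓accept
'c' @ 8: {1,5,6,7}  ✓accept
'a' @ 9: {1,5,6,7}  ✓accept
final: {1,5,6,7}; accept 1 in set

Answer: ACCEPT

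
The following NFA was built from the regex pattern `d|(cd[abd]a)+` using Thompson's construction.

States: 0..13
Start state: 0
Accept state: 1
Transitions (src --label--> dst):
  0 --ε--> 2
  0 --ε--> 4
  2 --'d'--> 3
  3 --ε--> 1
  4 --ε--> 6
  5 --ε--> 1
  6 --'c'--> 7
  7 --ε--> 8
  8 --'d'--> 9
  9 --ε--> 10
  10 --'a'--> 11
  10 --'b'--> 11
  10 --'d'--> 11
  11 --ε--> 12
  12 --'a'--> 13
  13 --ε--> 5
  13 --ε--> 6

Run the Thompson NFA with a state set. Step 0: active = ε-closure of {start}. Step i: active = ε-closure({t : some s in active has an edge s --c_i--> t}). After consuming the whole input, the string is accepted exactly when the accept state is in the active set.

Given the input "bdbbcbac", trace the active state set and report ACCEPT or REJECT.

Answer: REJECT

Steps:
S₀ = ε-closure({0}) = {0,2,4,6}
'b' @ 1: {}  — state set empty
rest 'dbbcbac' ignored (set empty)
after full input: {}  (accept=1 not in)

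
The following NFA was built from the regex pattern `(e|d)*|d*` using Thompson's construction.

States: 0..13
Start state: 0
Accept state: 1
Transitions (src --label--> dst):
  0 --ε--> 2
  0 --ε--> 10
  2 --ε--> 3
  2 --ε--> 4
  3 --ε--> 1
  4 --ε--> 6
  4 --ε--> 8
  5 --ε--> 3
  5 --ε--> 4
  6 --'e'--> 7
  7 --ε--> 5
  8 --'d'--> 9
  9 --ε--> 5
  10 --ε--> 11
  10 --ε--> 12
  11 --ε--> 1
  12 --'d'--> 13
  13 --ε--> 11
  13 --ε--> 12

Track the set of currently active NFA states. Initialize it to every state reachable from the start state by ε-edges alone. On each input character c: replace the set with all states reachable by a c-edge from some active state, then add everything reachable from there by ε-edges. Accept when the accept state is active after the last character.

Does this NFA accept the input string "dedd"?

start: ε-closure({0}) = {0,1,2,3,4,6,8,10,11,12}
'd' @ 1: {1,3,4,5,6,8,9,11,12,13}  [accepting]
'e' @ 2: {1,3,4,5,6,7,8}  [accepting]
'd' @ 3: {1,3,4,5,6,8,9}  [accepting]
'd' @ 4: {1,3,4,5,6,8,9}  [accepting]
final: {1,3,4,5,6,8,9}; accept 1 in set

Answer: ACCEPT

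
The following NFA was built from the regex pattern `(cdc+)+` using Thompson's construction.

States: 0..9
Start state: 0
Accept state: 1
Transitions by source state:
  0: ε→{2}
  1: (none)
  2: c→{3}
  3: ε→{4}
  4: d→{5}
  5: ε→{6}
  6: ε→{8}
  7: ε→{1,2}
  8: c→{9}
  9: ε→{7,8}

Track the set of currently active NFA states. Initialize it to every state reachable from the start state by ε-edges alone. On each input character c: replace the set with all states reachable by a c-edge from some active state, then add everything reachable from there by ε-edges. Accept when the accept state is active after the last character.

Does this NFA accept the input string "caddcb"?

initial (ε-close {0}): {0,2}
'c' @ 1: {3,4}
'a' @ 2: {}  — dead — no transitions
rest 'ddcb' ignored (set empty)
after full input: {}  (accept=1 not in)

Answer: REJECT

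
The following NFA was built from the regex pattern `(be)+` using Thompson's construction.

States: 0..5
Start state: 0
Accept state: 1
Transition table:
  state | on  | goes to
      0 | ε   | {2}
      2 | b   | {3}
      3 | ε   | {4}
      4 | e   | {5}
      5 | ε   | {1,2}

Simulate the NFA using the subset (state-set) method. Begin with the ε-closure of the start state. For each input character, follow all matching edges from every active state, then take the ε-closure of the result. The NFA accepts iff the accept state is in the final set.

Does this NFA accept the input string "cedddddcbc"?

start: ε-closure({0}) = {0,2}
'c' @ 1: {}  — no active states
rest 'edddddcbc' ignored (set empty)
final: {}; accept 1 not in set

Answer: REJECT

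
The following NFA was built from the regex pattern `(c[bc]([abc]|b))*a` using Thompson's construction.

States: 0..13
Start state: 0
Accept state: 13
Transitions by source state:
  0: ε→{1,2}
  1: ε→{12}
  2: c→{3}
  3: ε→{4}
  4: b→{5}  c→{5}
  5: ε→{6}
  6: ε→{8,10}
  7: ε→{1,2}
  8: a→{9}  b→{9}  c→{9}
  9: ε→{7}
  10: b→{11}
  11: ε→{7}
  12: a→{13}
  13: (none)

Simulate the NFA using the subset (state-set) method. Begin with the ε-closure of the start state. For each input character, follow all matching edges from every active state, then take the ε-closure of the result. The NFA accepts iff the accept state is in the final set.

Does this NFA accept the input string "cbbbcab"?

Answer: REJECT

Trace:
initial (ε-close {0}): {0,1,2,12}
'c' @ 1: {3,4}
'b' @ 2: {5,6,8,10}
'b' @ 3: {1,2,7,9,11,12}
'b' @ 4: {}  — dead — no transitions
rest 'cab' ignored (set empty)
final: {}; accept 13 not in set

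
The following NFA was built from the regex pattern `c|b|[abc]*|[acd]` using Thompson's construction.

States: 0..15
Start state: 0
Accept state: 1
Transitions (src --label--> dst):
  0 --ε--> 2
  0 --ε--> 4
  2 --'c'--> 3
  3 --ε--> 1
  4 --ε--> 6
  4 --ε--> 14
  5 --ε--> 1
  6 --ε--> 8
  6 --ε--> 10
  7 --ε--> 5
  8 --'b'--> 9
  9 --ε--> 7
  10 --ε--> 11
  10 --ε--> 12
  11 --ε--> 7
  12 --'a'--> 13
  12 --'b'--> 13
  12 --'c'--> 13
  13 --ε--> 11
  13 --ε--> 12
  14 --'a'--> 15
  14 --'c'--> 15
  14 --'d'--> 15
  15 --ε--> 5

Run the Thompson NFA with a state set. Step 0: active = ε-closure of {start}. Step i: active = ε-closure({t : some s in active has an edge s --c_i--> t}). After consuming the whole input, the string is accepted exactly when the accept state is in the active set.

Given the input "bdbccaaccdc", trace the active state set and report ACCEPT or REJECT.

S₀ = ε-closure({0}) = {0,1,2,4,5,6,7,8,10,11,12,14}
'b' @ 1: {1,5,7,9,11,12,13}  ✓accept
'd' @ 2: {}  — dead — no transitions
rest 'bccaaccdc' ignored (set empty)
end set {} — state 1 not in

Answer: REJECT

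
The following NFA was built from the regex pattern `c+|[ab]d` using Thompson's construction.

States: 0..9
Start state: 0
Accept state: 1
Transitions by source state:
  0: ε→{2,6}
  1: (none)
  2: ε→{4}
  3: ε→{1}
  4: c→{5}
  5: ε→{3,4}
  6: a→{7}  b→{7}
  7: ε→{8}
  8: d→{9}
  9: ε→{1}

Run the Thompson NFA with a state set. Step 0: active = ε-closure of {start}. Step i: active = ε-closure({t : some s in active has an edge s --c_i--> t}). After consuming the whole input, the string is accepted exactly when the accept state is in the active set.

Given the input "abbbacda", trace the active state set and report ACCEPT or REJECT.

Answer: REJECT

Steps:
S₀ = ε-closure({0}) = {0,2,4,6}
'a' @ 1: {7,8}
'b' @ 2: {}  — state set empty
rest 'bbacda' ignored (set empty)
after full input: {}  (accept=1 not in)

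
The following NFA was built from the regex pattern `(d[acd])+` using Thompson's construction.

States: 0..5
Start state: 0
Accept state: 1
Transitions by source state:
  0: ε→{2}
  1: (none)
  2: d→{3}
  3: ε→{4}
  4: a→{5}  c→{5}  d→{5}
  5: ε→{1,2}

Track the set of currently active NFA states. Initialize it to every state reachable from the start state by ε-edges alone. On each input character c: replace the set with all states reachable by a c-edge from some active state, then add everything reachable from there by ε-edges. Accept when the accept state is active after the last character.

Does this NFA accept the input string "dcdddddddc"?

Answer: ACCEPT

Derivation:
initial (ε-close {0}): {0,2}
'd' @ 1: {3,4}
'c' @ 2: {1,2,5}  (accept∈set)
'd' @ 3: {3,4}
'd' @ 4: {1,2,5}  (accept∈set)
'd' @ 5: {3,4}
'd' @ 6: {1,2,5}  (accept∈set)
'd' @ 7: {3,4}
'd' @ 8: {1,2,5}  (accept∈set)
'd' @ 9: {3,4}
'c' @ 10: {1,2,5}  (accept∈set)
final: {1,2,5}; accept 1 in set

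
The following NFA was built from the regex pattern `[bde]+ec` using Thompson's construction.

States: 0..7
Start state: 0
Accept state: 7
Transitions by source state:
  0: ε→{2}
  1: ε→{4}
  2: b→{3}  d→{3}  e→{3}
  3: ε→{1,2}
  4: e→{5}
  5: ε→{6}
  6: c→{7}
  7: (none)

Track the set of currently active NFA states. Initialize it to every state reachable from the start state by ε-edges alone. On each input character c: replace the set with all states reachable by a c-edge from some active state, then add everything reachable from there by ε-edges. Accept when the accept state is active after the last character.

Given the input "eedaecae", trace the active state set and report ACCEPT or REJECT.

Answer: REJECT

Derivation:
initial (ε-close {0}): {0,2}
'e' @ 1: {1,2,3,4}
'e' @ 2: {1,2,3,4,5,6}
'd' @ 3: {1,2,3,4}
'a' @ 4: {}  — dead — no transitions
rest 'ecae' ignored (set empty)
after full input: {}  (accept=7 not in)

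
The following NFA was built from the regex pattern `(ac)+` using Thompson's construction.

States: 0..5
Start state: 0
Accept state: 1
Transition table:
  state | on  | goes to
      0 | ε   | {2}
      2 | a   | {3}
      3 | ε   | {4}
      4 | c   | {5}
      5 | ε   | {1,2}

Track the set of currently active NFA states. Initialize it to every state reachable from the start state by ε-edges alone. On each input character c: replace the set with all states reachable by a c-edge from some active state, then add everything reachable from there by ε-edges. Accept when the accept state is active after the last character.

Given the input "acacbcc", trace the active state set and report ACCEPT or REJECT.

Answer: REJECT

Steps:
initial (ε-close {0}): {0,2}
'a' @ 1: {3,4}
'c' @ 2: {1,2,5}  ✓accept
'a' @ 3: {3,4}
'c' @ 4: {1,2,5}  ✓accept
'b' @ 5: {}  — state set empty
rest 'cc' ignored (set empty)
after full input: {}  (accept=1 not in)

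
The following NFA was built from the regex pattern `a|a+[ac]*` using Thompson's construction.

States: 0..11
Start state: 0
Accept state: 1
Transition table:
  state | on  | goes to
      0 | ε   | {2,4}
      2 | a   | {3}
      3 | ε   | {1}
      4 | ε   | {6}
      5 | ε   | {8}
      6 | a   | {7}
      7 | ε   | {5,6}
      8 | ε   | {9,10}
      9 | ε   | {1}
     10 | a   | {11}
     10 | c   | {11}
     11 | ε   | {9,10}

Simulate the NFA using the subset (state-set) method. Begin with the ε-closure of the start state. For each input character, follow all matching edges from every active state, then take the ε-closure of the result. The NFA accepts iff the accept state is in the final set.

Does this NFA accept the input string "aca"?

Answer: ACCEPT

Derivation:
S₀ = ε-closure({0}) = {0,2,4,6}
'a' @ 1: {1,3,5,6,7,8,9,10}  ✓accept
'c' @ 2: {1,9,10,11}  ✓accept
'a' @ 3: {1,9,10,11}  ✓accept
final: {1,9,10,11}; accept 1 in set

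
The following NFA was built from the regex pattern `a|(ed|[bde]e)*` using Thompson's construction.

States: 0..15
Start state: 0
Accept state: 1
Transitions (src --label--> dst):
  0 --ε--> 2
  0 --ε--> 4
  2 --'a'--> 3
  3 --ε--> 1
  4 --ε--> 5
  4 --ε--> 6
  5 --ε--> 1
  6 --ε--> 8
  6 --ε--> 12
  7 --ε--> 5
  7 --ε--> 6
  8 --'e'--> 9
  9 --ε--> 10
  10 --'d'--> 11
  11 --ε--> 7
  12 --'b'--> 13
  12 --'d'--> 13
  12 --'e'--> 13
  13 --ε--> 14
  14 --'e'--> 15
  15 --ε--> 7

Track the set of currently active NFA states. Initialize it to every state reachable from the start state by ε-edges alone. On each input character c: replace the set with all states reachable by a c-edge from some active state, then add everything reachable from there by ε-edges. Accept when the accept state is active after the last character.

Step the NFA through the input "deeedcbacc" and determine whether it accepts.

S₀ = ε-closure({0}) = {0,1,2,4,5,6,8,12}
'd' @ 1: {13,14}
'e' @ 2: {1,5,6,7,8,12,15}  (accept∈set)
'e' @ 3: {9,10,13,14}
'e' @ 4: {1,5,6,7,8,12,15}  (accept∈set)
'd' @ 5: {13,14}
'c' @ 6: {}  — no active states
rest 'bacc' ignored (set empty)
end set {} — state 1 not in

Answer: REJECT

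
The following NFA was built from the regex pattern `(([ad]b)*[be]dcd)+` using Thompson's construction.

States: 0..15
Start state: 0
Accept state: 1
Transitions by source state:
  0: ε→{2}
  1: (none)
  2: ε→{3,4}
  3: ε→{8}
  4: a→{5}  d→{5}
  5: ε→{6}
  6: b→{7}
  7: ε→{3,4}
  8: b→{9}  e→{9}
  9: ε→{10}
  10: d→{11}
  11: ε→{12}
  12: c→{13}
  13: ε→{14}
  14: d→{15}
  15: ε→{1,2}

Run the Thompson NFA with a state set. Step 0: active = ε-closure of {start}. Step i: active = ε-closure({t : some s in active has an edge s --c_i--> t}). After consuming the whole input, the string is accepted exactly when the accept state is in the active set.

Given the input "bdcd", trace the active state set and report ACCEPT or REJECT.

Answer: ACCEPT

Derivation:
initial (ε-close {0}): {0,2,3,4,8}
'b' @ 1: {9,10}
'd' @ 2: {11,12}
'c' @ 3: {13,14}
'd' @ 4: {1,2,3,4,8,15}  ✓accept
after full input: {1,2,3,4,8,15}  (accept=1 in)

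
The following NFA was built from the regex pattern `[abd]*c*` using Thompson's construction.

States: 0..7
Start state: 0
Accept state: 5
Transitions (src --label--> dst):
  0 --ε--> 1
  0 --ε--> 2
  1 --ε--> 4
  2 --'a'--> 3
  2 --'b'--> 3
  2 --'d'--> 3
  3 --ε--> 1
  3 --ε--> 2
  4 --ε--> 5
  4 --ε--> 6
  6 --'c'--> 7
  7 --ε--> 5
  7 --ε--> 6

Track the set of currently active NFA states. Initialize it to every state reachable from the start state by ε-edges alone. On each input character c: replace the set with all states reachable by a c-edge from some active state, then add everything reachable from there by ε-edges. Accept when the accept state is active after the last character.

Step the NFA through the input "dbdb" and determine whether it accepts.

Answer: ACCEPT

Steps:
start: ε-closure({0}) = {0,1,2,4,5,6}
'd' @ 1: {1,2,3,4,5,6}  [accepting]
'b' @ 2: {1,2,3,4,5,6}  [accepting]
'd' @ 3: {1,2,3,4,5,6}  [accepting]
'b' @ 4: {1,2,3,4,5,6}  [accepting]
final: {1,2,3,4,5,6}; accept 5 in set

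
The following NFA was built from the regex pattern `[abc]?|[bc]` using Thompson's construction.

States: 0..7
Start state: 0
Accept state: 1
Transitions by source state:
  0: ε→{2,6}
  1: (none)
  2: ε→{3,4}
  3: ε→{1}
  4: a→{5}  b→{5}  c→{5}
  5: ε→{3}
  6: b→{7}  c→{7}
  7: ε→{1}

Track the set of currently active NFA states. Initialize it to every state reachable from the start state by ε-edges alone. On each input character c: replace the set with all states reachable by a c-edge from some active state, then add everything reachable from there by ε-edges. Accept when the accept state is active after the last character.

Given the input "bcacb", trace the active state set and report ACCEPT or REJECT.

S₀ = ε-closure({0}) = {0,1,2,3,4,6}
'b' @ 1: {1,3,5,7}  [accepting]
'c' @ 2: {}  — no active states
rest 'acb' ignored (set empty)
end set {} — state 1 not in

Answer: REJECT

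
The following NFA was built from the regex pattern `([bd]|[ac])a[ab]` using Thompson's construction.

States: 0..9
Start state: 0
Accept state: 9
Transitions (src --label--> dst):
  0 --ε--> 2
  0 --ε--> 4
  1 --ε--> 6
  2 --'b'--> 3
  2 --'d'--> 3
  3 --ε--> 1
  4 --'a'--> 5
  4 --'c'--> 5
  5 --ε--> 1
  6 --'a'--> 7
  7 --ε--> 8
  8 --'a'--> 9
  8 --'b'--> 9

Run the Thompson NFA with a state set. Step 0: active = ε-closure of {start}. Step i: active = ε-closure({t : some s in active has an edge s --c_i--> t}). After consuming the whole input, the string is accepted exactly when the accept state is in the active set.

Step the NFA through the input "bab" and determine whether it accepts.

initial (ε-close {0}): {0,2,4}
'b' @ 1: {1,3,6}
'a' @ 2: {7,8}
'b' @ 3: {9}  (accept∈set)
end set {9} — state 9 in

Answer: ACCEPT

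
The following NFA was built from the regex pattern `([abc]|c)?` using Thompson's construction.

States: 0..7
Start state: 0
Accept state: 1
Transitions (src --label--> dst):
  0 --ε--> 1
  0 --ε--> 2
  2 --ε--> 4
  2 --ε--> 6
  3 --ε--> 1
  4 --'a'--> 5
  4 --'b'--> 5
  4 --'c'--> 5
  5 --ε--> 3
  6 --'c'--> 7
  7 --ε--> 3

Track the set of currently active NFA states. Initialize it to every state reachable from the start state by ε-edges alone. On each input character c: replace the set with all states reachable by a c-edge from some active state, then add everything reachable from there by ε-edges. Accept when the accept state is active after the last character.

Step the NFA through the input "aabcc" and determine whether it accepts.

S₀ = ε-closure({0}) = {0,1,2,4,6}
'a' @ 1: {1,3,5}  [accepting]
'a' @ 2: {}  — no active states
rest 'bcc' ignored (set empty)
after full input: {}  (accept=1 not in)

Answer: REJECT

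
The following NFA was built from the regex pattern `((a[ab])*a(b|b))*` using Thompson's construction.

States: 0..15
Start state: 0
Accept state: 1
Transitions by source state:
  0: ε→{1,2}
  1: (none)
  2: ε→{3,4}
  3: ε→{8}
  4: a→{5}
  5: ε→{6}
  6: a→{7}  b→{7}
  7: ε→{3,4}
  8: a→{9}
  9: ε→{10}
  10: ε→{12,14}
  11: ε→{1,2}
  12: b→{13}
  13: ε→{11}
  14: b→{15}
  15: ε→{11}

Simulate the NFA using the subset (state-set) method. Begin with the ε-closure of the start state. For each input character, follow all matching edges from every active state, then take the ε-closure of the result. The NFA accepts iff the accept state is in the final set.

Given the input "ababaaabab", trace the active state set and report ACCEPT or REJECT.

Answer: ACCEPT

Derivation:
start: ε-closure({0}) = {0,1,2,3,4,8}
'a' @ 1: {5,6,9,10,12,14}
'b' @ 2: {1,2,3,4,7,8,11,13,15}  (accept∈set)
'a' @ 3: {5,6,9,10,12,14}
'b' @ 4: {1,2,3,4,7,8,11,13,15}  (accept∈set)
'a' @ 5: {5,6,9,10,12,14}
'a' @ 6: {3,4,7,8}
'a' @ 7: {5,6,9,10,12,14}
'b' @ 8: {1,2,3,4,7,8,11,13,15}  (accept∈set)
'a' @ 9: {5,6,9,10,12,14}
'b' @ 10: {1,2,3,4,7,8,11,13,15}  (accept∈set)
final: {1,2,3,4,7,8,11,13,15}; accept 1 in set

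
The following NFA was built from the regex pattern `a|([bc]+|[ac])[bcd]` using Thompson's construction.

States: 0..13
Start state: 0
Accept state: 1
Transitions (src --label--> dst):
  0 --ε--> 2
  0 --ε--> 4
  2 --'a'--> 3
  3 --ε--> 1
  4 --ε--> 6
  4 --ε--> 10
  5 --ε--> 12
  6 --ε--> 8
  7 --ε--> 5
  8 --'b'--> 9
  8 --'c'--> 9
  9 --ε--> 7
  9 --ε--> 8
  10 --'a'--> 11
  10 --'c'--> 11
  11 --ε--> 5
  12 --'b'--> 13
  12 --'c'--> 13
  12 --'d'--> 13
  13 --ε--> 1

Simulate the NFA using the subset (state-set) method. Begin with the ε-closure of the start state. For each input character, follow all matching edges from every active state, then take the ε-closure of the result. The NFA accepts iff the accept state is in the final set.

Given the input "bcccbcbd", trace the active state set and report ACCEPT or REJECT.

Answer: ACCEPT

Trace:
start: ε-closure({0}) = {0,2,4,6,8,10}
'b' @ 1: {5,7,8,9,12}
'c' @ 2: {1,5,7,8,9,12,13}  (accept∈set)
'c' @ 3: {1,5,7,8,9,12,13}  (accept∈set)
'c' @ 4: {1,5,7,8,9,12,13}  (accept∈set)
'b' @ 5: {1,5,7,8,9,12,13}  (accept∈set)
'c' @ 6: {1,5,7,8,9,12,13}  (accept∈set)
'b' @ 7: {1,5,7,8,9,12,13}  (accept∈set)
'd' @ 8: {1,13}  (accept∈set)
final: {1,13}; accept 1 in set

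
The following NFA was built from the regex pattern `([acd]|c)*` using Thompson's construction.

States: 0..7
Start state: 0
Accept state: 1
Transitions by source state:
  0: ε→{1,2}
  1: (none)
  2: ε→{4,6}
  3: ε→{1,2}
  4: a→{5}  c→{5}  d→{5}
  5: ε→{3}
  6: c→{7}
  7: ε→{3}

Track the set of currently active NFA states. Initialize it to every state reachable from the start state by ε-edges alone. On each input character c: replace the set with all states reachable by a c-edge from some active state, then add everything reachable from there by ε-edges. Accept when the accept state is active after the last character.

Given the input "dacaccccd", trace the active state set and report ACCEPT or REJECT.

start: ε-closure({0}) = {0,1,2,4,6}
'd' @ 1: {1,2,3,4,5,6}  (accept∈set)
'a' @ 2: {1,2,3,4,5,6}  (accept∈set)
'c' @ 3: {1,2,3,4,5,6,7}  (accept∈set)
'a' @ 4: {1,2,3,4,5,6}  (accept∈set)
'c' @ 5: {1,2,3,4,5,6,7}  (accept∈set)
'c' @ 6: {1,2,3,4,5,6,7}  (accept∈set)
'c' @ 7: {1,2,3,4,5,6,7}  (accept∈set)
'c' @ 8: {1,2,3,4,5,6,7}  (accept∈set)
'd' @ 9: {1,2,3,4,5,6}  (accept∈set)
end set {1,2,3,4,5,6} — state 1 in

Answer: ACCEPT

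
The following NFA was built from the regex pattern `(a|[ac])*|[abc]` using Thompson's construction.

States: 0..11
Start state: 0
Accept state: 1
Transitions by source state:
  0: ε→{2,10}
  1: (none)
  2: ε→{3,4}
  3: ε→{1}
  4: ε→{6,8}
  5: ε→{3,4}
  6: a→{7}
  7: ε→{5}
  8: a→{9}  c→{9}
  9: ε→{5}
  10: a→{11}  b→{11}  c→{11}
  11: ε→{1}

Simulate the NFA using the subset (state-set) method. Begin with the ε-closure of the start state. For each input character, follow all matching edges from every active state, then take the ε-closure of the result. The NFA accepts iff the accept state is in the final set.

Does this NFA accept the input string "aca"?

S₀ = ε-closure({0}) = {0,1,2,3,4,6,8,10}
'a' @ 1: {1,3,4,5,6,7,8,9,11}  [accepting]
'c' @ 2: {1,3,4,5,6,8,9}  [accepting]
'a' @ 3: {1,3,4,5,6,7,8,9}  [accepting]
final: {1,3,4,5,6,7,8,9}; accept 1 in set

Answer: ACCEPT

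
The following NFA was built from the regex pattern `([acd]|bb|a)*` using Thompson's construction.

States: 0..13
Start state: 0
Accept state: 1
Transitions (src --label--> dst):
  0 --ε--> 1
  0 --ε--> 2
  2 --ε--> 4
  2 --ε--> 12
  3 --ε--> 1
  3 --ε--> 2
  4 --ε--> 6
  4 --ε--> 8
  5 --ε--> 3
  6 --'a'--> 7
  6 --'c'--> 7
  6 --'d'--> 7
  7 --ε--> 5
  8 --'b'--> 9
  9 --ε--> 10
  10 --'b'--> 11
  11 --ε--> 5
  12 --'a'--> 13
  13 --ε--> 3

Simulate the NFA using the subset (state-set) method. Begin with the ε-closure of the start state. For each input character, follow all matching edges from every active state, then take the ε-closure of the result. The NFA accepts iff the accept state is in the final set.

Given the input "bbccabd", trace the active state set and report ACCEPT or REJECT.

S₀ = ε-closure({0}) = {0,1,2,4,6,8,12}
'b' @ 1: {9,10}
'b' @ 2: {1,2,3,4,5,6,8,11,12}  [accepting]
'c' @ 3: {1,2,3,4,5,6,7,8,12}  [accepting]
'c' @ 4: {1,2,3,4,5,6,7,8,12}  [accepting]
'a' @ 5: {1,2,3,4,5,6,7,8,12,13}  [accepting]
'b' @ 6: {9,10}
'd' @ 7: {}  — state set empty
final: {}; accept 1 not in set

Answer: REJECT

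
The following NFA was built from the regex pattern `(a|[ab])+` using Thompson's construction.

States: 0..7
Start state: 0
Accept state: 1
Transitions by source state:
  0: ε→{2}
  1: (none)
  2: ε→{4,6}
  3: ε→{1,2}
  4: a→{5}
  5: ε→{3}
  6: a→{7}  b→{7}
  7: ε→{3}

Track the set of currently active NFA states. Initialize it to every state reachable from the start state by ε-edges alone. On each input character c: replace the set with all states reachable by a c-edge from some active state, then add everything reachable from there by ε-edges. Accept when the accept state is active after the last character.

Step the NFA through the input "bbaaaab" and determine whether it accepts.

Answer: ACCEPT

Derivation:
start: ε-closure({0}) = {0,2,4,6}
'b' @ 1: {1,2,3,4,6,7}  (accept∈set)
'b' @ 2: {1,2,3,4,6,7}  (accept∈set)
'a' @ 3: {1,2,3,4,5,6,7}  (accept∈set)
'a' @ 4: {1,2,3,4,5,6,7}  (accept∈set)
'a' @ 5: {1,2,3,4,5,6,7}  (accept∈set)
'a' @ 6: {1,2,3,4,5,6,7}  (accept∈set)
'b' @ 7: {1,2,3,4,6,7}  (accept∈set)
final: {1,2,3,4,6,7}; accept 1 in set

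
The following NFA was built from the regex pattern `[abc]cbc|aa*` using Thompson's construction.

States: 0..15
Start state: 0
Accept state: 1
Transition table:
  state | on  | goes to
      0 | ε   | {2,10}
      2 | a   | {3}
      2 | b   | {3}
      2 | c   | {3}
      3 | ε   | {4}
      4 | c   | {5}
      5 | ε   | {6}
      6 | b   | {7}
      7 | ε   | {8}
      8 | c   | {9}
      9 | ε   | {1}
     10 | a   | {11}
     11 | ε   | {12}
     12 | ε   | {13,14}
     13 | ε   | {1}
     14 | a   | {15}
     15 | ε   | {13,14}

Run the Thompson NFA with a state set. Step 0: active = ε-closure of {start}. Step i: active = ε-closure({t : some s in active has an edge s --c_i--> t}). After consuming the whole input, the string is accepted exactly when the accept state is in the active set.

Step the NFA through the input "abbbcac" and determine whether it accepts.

start: ε-closure({0}) = {0,2,10}
'a' @ 1: {1,3,4,11,12,13,14}  [accepting]
'b' @ 2: {}  — state set empty
rest 'bbcac' ignored (set empty)
after full input: {}  (accept=1 not in)

Answer: REJECT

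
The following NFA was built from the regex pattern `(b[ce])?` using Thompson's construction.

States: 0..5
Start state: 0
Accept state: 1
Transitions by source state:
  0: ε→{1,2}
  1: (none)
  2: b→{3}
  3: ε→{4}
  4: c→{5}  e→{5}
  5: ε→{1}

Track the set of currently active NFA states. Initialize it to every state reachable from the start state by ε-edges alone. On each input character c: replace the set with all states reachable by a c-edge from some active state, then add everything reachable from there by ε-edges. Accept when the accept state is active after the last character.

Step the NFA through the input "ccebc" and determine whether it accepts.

Answer: REJECT

Steps:
initial (ε-close {0}): {0,1,2}
'c' @ 1: {}  — no active states
rest 'cebc' ignored (set empty)
end set {} — state 1 not in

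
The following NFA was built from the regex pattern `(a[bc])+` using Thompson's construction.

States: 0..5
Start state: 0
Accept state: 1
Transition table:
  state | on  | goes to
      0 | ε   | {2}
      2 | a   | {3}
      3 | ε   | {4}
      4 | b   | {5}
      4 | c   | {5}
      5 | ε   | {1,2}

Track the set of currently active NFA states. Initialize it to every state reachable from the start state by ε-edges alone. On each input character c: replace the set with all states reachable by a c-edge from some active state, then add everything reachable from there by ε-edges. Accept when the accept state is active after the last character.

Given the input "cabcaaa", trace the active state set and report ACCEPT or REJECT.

initial (ε-close {0}): {0,2}
'c' @ 1: {}  — no active states
rest 'abcaaa' ignored (set empty)
end set {} — state 1 not in

Answer: REJECT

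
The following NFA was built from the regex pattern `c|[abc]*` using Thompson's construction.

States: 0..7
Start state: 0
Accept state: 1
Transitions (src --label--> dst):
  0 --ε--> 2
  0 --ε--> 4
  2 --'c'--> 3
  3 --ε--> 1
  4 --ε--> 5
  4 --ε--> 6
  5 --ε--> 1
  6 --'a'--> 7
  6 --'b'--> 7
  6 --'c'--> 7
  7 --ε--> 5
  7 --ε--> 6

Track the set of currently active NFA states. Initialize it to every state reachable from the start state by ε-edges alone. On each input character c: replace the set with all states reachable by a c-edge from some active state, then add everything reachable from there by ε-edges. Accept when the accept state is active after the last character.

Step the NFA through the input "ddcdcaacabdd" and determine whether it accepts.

start: ε-closure({0}) = {0,1,2,4,5,6}
'd' @ 1: {}  — dead — no transitions
rest 'dcdcaacabdd' ignored (set empty)
end set {} — state 1 not in

Answer: REJECT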